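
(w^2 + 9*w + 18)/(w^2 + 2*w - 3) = (w + 6)/(w - 1)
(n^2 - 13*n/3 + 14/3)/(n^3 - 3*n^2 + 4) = (n - 7/3)/(n^2 - n - 2)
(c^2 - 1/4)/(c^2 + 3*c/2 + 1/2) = (c - 1/2)/(c + 1)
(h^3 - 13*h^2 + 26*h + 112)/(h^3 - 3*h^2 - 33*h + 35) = (h^2 - 6*h - 16)/(h^2 + 4*h - 5)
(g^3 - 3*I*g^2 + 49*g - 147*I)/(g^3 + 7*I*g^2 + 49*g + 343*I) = (g - 3*I)/(g + 7*I)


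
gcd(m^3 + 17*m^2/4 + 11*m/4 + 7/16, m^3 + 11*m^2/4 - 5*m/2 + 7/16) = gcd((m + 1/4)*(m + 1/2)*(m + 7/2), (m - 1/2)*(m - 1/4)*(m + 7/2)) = m + 7/2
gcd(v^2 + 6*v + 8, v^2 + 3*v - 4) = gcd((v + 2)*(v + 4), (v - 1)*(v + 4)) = v + 4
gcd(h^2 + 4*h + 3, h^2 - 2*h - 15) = h + 3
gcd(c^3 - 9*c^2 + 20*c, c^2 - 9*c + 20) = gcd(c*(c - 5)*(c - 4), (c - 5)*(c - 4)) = c^2 - 9*c + 20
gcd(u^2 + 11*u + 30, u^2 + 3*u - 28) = 1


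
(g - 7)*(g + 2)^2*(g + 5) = g^4 + 2*g^3 - 39*g^2 - 148*g - 140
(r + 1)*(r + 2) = r^2 + 3*r + 2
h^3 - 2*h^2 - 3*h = h*(h - 3)*(h + 1)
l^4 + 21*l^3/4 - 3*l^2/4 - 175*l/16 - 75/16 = (l - 3/2)*(l + 1/2)*(l + 5/4)*(l + 5)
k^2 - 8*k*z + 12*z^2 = (k - 6*z)*(k - 2*z)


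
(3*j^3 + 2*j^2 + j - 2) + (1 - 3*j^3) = 2*j^2 + j - 1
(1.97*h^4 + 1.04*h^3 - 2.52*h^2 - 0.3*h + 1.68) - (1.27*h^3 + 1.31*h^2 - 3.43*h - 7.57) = 1.97*h^4 - 0.23*h^3 - 3.83*h^2 + 3.13*h + 9.25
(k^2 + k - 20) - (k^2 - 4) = k - 16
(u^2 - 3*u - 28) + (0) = u^2 - 3*u - 28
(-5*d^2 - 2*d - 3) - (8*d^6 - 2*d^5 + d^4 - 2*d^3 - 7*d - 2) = -8*d^6 + 2*d^5 - d^4 + 2*d^3 - 5*d^2 + 5*d - 1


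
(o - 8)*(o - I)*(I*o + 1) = I*o^3 + 2*o^2 - 8*I*o^2 - 16*o - I*o + 8*I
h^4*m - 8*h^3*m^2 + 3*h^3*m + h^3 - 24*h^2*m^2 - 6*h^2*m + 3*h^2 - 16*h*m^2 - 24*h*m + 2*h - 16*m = (h + 1)*(h + 2)*(h - 8*m)*(h*m + 1)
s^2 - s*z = s*(s - z)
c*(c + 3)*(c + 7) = c^3 + 10*c^2 + 21*c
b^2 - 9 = (b - 3)*(b + 3)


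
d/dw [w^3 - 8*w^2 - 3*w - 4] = 3*w^2 - 16*w - 3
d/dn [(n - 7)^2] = 2*n - 14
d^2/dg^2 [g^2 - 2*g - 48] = 2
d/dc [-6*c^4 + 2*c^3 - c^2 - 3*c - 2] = -24*c^3 + 6*c^2 - 2*c - 3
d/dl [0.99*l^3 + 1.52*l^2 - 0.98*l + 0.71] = 2.97*l^2 + 3.04*l - 0.98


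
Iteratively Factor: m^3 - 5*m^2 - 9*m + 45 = (m - 3)*(m^2 - 2*m - 15) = (m - 5)*(m - 3)*(m + 3)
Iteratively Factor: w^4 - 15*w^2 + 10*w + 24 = (w + 4)*(w^3 - 4*w^2 + w + 6) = (w - 3)*(w + 4)*(w^2 - w - 2) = (w - 3)*(w + 1)*(w + 4)*(w - 2)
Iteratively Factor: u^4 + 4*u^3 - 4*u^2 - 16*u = (u)*(u^3 + 4*u^2 - 4*u - 16) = u*(u - 2)*(u^2 + 6*u + 8) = u*(u - 2)*(u + 2)*(u + 4)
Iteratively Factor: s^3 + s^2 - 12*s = (s)*(s^2 + s - 12) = s*(s - 3)*(s + 4)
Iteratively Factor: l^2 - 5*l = (l - 5)*(l)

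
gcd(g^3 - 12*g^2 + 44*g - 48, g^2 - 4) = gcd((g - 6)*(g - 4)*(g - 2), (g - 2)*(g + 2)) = g - 2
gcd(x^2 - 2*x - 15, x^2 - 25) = x - 5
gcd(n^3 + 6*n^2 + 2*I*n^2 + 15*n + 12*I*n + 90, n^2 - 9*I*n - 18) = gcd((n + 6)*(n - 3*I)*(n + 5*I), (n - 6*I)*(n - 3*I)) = n - 3*I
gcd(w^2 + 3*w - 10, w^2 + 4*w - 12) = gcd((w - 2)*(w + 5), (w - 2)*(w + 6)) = w - 2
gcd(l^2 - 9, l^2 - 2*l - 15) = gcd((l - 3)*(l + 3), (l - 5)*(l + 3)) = l + 3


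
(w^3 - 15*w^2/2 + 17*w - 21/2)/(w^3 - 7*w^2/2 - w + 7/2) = (w - 3)/(w + 1)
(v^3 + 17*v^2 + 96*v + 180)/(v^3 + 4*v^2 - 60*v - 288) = (v + 5)/(v - 8)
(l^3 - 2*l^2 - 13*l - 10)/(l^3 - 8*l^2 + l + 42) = (l^2 - 4*l - 5)/(l^2 - 10*l + 21)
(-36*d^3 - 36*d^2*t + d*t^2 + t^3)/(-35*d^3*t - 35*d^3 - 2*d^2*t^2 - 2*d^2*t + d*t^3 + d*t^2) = (36*d^3 + 36*d^2*t - d*t^2 - t^3)/(d*(35*d^2*t + 35*d^2 + 2*d*t^2 + 2*d*t - t^3 - t^2))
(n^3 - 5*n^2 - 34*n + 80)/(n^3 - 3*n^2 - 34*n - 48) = (n^2 + 3*n - 10)/(n^2 + 5*n + 6)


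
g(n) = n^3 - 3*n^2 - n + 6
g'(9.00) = 188.00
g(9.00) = 483.00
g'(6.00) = 71.00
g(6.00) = 108.00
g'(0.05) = -1.29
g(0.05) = 5.94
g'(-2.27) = 28.08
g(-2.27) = -18.89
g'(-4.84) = 98.32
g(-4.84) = -172.82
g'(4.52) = 33.17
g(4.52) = 32.53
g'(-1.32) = 12.15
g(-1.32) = -0.21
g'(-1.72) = 18.20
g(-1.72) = -6.24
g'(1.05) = -3.99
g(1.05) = 2.80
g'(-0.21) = 0.39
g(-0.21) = 6.07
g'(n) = 3*n^2 - 6*n - 1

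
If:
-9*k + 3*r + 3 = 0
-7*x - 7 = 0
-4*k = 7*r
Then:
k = 7/25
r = -4/25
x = -1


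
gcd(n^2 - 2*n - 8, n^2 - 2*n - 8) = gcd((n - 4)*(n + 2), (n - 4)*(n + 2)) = n^2 - 2*n - 8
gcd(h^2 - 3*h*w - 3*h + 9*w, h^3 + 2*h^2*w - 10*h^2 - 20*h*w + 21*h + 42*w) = h - 3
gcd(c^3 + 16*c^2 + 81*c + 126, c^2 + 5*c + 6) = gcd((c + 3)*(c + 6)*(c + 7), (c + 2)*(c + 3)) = c + 3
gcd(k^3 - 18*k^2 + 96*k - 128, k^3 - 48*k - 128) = k - 8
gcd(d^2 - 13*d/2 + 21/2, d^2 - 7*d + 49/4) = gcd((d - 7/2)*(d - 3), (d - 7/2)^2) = d - 7/2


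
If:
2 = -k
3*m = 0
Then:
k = -2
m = 0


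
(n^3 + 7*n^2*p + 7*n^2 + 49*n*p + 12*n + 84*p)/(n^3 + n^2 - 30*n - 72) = (n + 7*p)/(n - 6)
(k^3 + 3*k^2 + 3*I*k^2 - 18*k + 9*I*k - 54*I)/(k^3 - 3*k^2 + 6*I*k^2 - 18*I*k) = (k^2 + 3*k*(2 + I) + 18*I)/(k*(k + 6*I))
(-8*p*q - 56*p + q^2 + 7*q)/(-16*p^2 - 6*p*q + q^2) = (q + 7)/(2*p + q)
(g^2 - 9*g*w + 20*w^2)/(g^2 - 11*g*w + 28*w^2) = (-g + 5*w)/(-g + 7*w)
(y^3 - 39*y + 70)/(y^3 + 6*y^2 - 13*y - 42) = (y^2 - 7*y + 10)/(y^2 - y - 6)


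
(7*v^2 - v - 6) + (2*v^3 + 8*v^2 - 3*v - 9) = 2*v^3 + 15*v^2 - 4*v - 15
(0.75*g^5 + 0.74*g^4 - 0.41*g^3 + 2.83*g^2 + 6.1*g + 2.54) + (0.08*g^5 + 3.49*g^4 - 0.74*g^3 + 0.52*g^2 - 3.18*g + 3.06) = 0.83*g^5 + 4.23*g^4 - 1.15*g^3 + 3.35*g^2 + 2.92*g + 5.6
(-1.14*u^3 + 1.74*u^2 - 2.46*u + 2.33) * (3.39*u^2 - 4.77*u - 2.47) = -3.8646*u^5 + 11.3364*u^4 - 13.8234*u^3 + 15.3351*u^2 - 5.0379*u - 5.7551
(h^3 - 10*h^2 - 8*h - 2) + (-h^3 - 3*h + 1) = -10*h^2 - 11*h - 1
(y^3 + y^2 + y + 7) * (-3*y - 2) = -3*y^4 - 5*y^3 - 5*y^2 - 23*y - 14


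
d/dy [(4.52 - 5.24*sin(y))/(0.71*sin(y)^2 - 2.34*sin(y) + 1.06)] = (3.7204*sin(y)^2 - 6.4184*sin(y) + 5.0224)*cos(y)/(0.5041*sin(y)^4 - 3.3228*sin(y)^3 + 6.9808*sin(y)^2 - 4.9608*sin(y) + 1.1236)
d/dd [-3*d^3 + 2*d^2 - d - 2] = -9*d^2 + 4*d - 1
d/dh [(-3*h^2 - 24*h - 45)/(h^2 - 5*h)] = 3*(13*h^2 + 30*h - 75)/(h^2*(h^2 - 10*h + 25))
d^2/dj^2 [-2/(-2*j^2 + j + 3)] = 4*(4*j^2 - 2*j - (4*j - 1)^2 - 6)/(-2*j^2 + j + 3)^3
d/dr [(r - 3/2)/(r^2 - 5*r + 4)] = (-r^2 + 3*r - 7/2)/(r^4 - 10*r^3 + 33*r^2 - 40*r + 16)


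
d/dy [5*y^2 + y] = 10*y + 1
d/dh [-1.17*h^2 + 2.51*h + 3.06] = 2.51 - 2.34*h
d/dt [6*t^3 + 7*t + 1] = 18*t^2 + 7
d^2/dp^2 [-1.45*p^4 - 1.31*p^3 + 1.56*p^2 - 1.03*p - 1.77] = -17.4*p^2 - 7.86*p + 3.12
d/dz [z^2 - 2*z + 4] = 2*z - 2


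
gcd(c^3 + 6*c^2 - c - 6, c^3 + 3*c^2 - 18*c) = c + 6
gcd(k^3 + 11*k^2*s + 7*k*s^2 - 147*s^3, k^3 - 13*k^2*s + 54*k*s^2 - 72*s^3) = -k + 3*s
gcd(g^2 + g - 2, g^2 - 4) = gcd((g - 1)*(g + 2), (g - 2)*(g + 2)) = g + 2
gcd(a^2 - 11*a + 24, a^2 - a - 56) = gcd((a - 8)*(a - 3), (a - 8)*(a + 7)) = a - 8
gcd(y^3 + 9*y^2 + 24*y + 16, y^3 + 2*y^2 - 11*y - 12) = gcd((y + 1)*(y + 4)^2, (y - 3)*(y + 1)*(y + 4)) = y^2 + 5*y + 4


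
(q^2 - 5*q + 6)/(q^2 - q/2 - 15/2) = 2*(q - 2)/(2*q + 5)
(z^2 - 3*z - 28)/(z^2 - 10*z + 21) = (z + 4)/(z - 3)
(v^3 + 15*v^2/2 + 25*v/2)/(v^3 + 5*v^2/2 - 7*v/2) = (2*v^2 + 15*v + 25)/(2*v^2 + 5*v - 7)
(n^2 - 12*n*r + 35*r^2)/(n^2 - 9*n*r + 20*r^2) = (-n + 7*r)/(-n + 4*r)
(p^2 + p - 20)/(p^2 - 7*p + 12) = (p + 5)/(p - 3)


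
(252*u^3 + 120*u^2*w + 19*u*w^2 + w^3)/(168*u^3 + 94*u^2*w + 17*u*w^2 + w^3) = (6*u + w)/(4*u + w)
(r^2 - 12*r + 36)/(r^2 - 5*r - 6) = (r - 6)/(r + 1)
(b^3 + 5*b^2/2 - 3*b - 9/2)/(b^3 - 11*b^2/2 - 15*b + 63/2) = (b + 1)/(b - 7)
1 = 1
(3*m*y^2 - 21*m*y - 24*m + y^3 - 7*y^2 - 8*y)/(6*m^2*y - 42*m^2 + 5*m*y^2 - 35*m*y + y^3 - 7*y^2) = (y^2 - 7*y - 8)/(2*m*y - 14*m + y^2 - 7*y)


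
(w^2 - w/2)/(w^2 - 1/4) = 2*w/(2*w + 1)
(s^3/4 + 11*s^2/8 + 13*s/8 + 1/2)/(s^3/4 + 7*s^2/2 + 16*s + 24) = (2*s^2 + 3*s + 1)/(2*(s^2 + 10*s + 24))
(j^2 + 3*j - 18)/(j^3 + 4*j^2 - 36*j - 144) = (j - 3)/(j^2 - 2*j - 24)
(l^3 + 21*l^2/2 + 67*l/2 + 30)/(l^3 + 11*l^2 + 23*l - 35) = (l^2 + 11*l/2 + 6)/(l^2 + 6*l - 7)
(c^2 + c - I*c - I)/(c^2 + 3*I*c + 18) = (c^2 + c - I*c - I)/(c^2 + 3*I*c + 18)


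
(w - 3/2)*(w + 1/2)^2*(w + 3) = w^4 + 5*w^3/2 - 11*w^2/4 - 33*w/8 - 9/8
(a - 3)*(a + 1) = a^2 - 2*a - 3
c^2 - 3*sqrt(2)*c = c*(c - 3*sqrt(2))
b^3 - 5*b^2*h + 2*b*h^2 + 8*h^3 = (b - 4*h)*(b - 2*h)*(b + h)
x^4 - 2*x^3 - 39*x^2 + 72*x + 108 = (x - 6)*(x - 3)*(x + 1)*(x + 6)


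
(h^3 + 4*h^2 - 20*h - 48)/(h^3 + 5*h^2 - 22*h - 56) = (h + 6)/(h + 7)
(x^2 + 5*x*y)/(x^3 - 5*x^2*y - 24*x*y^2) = (x + 5*y)/(x^2 - 5*x*y - 24*y^2)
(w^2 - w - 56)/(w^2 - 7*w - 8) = (w + 7)/(w + 1)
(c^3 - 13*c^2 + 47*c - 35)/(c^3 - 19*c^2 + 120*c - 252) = (c^2 - 6*c + 5)/(c^2 - 12*c + 36)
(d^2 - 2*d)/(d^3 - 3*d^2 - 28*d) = (2 - d)/(-d^2 + 3*d + 28)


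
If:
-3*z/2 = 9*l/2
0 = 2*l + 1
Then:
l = -1/2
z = 3/2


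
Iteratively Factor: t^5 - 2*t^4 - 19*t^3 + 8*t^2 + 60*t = (t - 5)*(t^4 + 3*t^3 - 4*t^2 - 12*t) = (t - 5)*(t + 2)*(t^3 + t^2 - 6*t) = t*(t - 5)*(t + 2)*(t^2 + t - 6) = t*(t - 5)*(t - 2)*(t + 2)*(t + 3)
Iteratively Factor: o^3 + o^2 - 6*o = (o - 2)*(o^2 + 3*o) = o*(o - 2)*(o + 3)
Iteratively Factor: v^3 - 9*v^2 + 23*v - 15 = (v - 5)*(v^2 - 4*v + 3) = (v - 5)*(v - 3)*(v - 1)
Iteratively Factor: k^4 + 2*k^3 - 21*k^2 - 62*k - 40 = (k - 5)*(k^3 + 7*k^2 + 14*k + 8) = (k - 5)*(k + 4)*(k^2 + 3*k + 2) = (k - 5)*(k + 1)*(k + 4)*(k + 2)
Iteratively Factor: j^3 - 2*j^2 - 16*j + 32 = (j + 4)*(j^2 - 6*j + 8) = (j - 4)*(j + 4)*(j - 2)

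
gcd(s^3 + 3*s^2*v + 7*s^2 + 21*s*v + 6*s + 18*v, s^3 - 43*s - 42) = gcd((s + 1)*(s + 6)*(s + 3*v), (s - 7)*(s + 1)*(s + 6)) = s^2 + 7*s + 6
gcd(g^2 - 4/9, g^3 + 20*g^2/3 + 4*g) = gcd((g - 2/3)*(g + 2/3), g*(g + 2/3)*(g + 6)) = g + 2/3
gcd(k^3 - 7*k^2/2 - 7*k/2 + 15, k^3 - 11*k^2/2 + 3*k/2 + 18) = k - 3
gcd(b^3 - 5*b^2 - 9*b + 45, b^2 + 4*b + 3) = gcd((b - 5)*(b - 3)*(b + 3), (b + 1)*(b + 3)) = b + 3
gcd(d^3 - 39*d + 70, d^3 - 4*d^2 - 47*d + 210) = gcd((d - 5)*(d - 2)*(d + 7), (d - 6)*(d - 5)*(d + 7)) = d^2 + 2*d - 35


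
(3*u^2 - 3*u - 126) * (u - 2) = 3*u^3 - 9*u^2 - 120*u + 252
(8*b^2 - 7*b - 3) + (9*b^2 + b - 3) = 17*b^2 - 6*b - 6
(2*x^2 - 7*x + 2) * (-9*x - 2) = -18*x^3 + 59*x^2 - 4*x - 4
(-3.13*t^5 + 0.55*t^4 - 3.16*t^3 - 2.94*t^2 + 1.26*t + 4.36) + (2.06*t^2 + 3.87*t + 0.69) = -3.13*t^5 + 0.55*t^4 - 3.16*t^3 - 0.88*t^2 + 5.13*t + 5.05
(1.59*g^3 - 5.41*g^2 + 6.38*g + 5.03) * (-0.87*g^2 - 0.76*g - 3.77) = -1.3833*g^5 + 3.4983*g^4 - 7.4333*g^3 + 11.1708*g^2 - 27.8754*g - 18.9631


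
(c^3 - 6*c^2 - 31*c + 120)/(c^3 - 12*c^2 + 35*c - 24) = (c + 5)/(c - 1)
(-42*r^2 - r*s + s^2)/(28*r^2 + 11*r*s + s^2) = (-42*r^2 - r*s + s^2)/(28*r^2 + 11*r*s + s^2)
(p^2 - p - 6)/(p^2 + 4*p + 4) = (p - 3)/(p + 2)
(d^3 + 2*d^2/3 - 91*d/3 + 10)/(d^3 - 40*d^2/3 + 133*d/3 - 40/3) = (d + 6)/(d - 8)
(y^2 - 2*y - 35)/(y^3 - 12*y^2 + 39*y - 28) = (y + 5)/(y^2 - 5*y + 4)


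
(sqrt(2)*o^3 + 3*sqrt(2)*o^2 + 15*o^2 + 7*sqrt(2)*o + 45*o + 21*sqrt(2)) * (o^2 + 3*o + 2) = sqrt(2)*o^5 + 6*sqrt(2)*o^4 + 15*o^4 + 18*sqrt(2)*o^3 + 90*o^3 + 48*sqrt(2)*o^2 + 165*o^2 + 90*o + 77*sqrt(2)*o + 42*sqrt(2)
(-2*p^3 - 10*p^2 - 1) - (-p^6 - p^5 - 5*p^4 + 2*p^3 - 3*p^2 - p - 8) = p^6 + p^5 + 5*p^4 - 4*p^3 - 7*p^2 + p + 7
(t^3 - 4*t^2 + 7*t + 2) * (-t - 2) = -t^4 + 2*t^3 + t^2 - 16*t - 4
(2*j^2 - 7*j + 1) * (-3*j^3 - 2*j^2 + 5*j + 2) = -6*j^5 + 17*j^4 + 21*j^3 - 33*j^2 - 9*j + 2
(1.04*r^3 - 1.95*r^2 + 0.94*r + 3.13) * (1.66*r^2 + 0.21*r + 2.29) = 1.7264*r^5 - 3.0186*r^4 + 3.5325*r^3 + 0.9277*r^2 + 2.8099*r + 7.1677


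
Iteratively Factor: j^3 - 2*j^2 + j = (j - 1)*(j^2 - j) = (j - 1)^2*(j)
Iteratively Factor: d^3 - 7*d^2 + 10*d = (d - 5)*(d^2 - 2*d) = (d - 5)*(d - 2)*(d)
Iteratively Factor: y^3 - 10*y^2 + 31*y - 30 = (y - 5)*(y^2 - 5*y + 6) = (y - 5)*(y - 3)*(y - 2)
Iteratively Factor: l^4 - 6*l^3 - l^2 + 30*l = (l - 3)*(l^3 - 3*l^2 - 10*l) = (l - 5)*(l - 3)*(l^2 + 2*l) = (l - 5)*(l - 3)*(l + 2)*(l)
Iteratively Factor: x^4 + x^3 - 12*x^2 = (x - 3)*(x^3 + 4*x^2) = x*(x - 3)*(x^2 + 4*x) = x*(x - 3)*(x + 4)*(x)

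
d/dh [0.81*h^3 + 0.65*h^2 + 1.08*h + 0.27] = 2.43*h^2 + 1.3*h + 1.08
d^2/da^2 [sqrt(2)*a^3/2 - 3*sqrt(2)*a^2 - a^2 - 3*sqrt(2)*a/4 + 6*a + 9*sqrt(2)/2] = 3*sqrt(2)*a - 6*sqrt(2) - 2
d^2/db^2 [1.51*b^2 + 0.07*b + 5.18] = 3.02000000000000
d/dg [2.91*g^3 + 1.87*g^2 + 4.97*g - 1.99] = 8.73*g^2 + 3.74*g + 4.97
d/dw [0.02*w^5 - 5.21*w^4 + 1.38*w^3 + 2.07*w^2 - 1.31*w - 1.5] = 0.1*w^4 - 20.84*w^3 + 4.14*w^2 + 4.14*w - 1.31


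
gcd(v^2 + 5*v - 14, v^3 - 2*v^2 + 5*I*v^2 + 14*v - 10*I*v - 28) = v - 2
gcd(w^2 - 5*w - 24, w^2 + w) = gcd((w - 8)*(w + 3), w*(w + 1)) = 1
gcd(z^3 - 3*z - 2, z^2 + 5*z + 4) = z + 1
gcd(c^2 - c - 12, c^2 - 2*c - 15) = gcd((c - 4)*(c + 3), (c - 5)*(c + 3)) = c + 3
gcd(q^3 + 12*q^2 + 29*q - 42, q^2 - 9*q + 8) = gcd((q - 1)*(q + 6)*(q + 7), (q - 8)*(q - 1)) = q - 1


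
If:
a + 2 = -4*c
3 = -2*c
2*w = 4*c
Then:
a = 4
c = -3/2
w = -3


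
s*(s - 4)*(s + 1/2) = s^3 - 7*s^2/2 - 2*s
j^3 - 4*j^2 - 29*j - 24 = (j - 8)*(j + 1)*(j + 3)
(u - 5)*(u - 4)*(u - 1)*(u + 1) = u^4 - 9*u^3 + 19*u^2 + 9*u - 20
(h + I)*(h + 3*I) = h^2 + 4*I*h - 3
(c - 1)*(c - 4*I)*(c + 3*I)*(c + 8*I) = c^4 - c^3 + 7*I*c^3 + 20*c^2 - 7*I*c^2 - 20*c + 96*I*c - 96*I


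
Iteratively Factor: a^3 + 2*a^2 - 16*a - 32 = (a + 2)*(a^2 - 16) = (a - 4)*(a + 2)*(a + 4)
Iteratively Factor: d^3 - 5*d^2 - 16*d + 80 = (d - 5)*(d^2 - 16) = (d - 5)*(d + 4)*(d - 4)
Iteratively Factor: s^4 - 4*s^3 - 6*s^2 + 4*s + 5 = (s + 1)*(s^3 - 5*s^2 - s + 5) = (s - 1)*(s + 1)*(s^2 - 4*s - 5) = (s - 1)*(s + 1)^2*(s - 5)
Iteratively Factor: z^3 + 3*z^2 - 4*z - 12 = (z - 2)*(z^2 + 5*z + 6) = (z - 2)*(z + 3)*(z + 2)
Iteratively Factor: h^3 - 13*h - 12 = (h + 1)*(h^2 - h - 12) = (h + 1)*(h + 3)*(h - 4)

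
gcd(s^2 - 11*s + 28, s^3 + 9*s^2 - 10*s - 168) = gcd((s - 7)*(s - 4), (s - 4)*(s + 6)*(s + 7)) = s - 4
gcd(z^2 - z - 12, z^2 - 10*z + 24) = z - 4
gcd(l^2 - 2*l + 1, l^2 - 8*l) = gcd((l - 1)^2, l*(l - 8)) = 1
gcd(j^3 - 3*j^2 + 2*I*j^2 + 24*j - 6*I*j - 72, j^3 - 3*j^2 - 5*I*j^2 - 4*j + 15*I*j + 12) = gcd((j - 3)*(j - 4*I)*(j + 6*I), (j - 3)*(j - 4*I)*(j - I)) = j^2 + j*(-3 - 4*I) + 12*I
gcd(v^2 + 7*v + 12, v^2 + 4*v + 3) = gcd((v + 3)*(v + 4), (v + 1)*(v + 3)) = v + 3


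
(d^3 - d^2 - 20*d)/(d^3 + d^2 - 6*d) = (d^2 - d - 20)/(d^2 + d - 6)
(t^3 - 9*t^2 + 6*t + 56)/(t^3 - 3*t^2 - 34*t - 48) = (t^2 - 11*t + 28)/(t^2 - 5*t - 24)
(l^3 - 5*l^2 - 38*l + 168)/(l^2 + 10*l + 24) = (l^2 - 11*l + 28)/(l + 4)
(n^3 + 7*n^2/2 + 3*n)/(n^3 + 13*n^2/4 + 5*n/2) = 2*(2*n + 3)/(4*n + 5)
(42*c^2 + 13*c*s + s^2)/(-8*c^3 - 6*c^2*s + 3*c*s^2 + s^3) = (42*c^2 + 13*c*s + s^2)/(-8*c^3 - 6*c^2*s + 3*c*s^2 + s^3)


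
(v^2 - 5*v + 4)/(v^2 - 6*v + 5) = (v - 4)/(v - 5)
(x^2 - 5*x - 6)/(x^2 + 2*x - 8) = (x^2 - 5*x - 6)/(x^2 + 2*x - 8)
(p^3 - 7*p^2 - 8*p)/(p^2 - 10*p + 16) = p*(p + 1)/(p - 2)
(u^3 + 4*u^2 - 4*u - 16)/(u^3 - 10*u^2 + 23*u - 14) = (u^2 + 6*u + 8)/(u^2 - 8*u + 7)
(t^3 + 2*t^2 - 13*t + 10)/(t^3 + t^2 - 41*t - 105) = (t^2 - 3*t + 2)/(t^2 - 4*t - 21)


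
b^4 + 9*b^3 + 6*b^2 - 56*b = b*(b - 2)*(b + 4)*(b + 7)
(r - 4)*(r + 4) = r^2 - 16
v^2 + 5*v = v*(v + 5)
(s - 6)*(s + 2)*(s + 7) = s^3 + 3*s^2 - 40*s - 84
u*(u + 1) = u^2 + u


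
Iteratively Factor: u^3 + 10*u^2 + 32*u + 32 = (u + 2)*(u^2 + 8*u + 16) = (u + 2)*(u + 4)*(u + 4)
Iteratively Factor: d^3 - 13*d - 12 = (d + 1)*(d^2 - d - 12) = (d + 1)*(d + 3)*(d - 4)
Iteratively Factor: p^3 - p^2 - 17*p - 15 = (p + 1)*(p^2 - 2*p - 15) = (p + 1)*(p + 3)*(p - 5)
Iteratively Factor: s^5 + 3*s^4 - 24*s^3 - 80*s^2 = (s + 4)*(s^4 - s^3 - 20*s^2) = (s + 4)^2*(s^3 - 5*s^2) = (s - 5)*(s + 4)^2*(s^2) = s*(s - 5)*(s + 4)^2*(s)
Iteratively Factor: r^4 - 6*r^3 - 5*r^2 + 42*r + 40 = (r - 5)*(r^3 - r^2 - 10*r - 8) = (r - 5)*(r + 2)*(r^2 - 3*r - 4) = (r - 5)*(r + 1)*(r + 2)*(r - 4)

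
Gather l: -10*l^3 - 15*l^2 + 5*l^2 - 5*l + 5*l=-10*l^3 - 10*l^2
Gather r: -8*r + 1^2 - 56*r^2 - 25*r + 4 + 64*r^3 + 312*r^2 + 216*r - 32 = 64*r^3 + 256*r^2 + 183*r - 27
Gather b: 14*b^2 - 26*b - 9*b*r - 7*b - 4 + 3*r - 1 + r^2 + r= 14*b^2 + b*(-9*r - 33) + r^2 + 4*r - 5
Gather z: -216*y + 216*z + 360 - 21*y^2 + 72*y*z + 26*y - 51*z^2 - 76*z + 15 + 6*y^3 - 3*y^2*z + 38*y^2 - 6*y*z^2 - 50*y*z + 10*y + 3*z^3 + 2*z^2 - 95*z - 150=6*y^3 + 17*y^2 - 180*y + 3*z^3 + z^2*(-6*y - 49) + z*(-3*y^2 + 22*y + 45) + 225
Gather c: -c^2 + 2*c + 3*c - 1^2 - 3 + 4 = -c^2 + 5*c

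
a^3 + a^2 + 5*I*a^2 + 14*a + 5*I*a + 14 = (a + 1)*(a - 2*I)*(a + 7*I)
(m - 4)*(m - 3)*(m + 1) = m^3 - 6*m^2 + 5*m + 12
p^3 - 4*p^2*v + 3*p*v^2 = p*(p - 3*v)*(p - v)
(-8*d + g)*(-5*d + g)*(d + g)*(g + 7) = 40*d^3*g + 280*d^3 + 27*d^2*g^2 + 189*d^2*g - 12*d*g^3 - 84*d*g^2 + g^4 + 7*g^3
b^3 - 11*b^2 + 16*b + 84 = (b - 7)*(b - 6)*(b + 2)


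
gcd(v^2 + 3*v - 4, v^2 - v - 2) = 1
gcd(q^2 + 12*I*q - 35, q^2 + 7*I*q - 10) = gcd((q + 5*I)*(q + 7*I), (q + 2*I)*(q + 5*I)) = q + 5*I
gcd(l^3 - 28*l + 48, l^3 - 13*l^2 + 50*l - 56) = l^2 - 6*l + 8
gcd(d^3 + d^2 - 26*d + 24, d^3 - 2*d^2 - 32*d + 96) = d^2 + 2*d - 24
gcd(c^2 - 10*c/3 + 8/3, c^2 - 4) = c - 2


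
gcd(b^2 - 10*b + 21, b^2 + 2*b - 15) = b - 3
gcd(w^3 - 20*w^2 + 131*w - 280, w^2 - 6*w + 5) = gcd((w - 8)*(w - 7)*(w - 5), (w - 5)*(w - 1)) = w - 5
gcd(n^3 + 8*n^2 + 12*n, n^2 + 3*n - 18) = n + 6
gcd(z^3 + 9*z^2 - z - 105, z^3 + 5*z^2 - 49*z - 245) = z^2 + 12*z + 35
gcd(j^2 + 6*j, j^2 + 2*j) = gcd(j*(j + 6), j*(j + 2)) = j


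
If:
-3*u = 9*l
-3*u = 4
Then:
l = 4/9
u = -4/3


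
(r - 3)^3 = r^3 - 9*r^2 + 27*r - 27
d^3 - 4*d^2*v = d^2*(d - 4*v)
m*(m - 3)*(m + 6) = m^3 + 3*m^2 - 18*m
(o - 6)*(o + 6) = o^2 - 36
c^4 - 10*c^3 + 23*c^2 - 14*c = c*(c - 7)*(c - 2)*(c - 1)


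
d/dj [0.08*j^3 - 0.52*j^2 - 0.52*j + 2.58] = 0.24*j^2 - 1.04*j - 0.52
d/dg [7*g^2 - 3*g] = 14*g - 3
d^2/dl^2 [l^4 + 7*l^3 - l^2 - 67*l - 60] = 12*l^2 + 42*l - 2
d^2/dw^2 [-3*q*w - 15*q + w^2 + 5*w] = 2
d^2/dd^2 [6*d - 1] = 0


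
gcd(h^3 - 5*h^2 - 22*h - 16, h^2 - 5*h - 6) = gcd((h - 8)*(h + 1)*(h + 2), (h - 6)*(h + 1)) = h + 1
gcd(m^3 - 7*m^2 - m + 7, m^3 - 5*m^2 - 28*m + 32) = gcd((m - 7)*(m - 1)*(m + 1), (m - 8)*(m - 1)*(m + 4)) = m - 1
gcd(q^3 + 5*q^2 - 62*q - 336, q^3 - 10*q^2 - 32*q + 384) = q^2 - 2*q - 48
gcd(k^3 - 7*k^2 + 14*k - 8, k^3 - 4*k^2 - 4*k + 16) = k^2 - 6*k + 8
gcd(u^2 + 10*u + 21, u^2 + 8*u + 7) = u + 7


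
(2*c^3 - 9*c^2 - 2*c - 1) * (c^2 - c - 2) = 2*c^5 - 11*c^4 + 3*c^3 + 19*c^2 + 5*c + 2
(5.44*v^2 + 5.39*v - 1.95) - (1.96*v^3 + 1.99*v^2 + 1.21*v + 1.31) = -1.96*v^3 + 3.45*v^2 + 4.18*v - 3.26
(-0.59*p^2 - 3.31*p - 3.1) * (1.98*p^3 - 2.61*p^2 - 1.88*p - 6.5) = -1.1682*p^5 - 5.0139*p^4 + 3.6103*p^3 + 18.1488*p^2 + 27.343*p + 20.15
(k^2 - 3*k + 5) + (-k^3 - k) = -k^3 + k^2 - 4*k + 5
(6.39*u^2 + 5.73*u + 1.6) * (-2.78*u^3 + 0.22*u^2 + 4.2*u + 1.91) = -17.7642*u^5 - 14.5236*u^4 + 23.6506*u^3 + 36.6229*u^2 + 17.6643*u + 3.056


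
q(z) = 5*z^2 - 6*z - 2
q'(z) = 10*z - 6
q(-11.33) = 707.82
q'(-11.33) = -119.30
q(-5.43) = 178.00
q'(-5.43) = -60.30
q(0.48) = -3.73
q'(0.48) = -1.20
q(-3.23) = 69.54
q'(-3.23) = -38.30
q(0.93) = -3.26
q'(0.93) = 3.30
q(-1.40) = 16.20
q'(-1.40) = -20.00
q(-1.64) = 21.29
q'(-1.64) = -22.40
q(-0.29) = 0.16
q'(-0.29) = -8.90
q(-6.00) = 214.00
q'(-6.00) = -66.00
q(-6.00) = 214.00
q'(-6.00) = -66.00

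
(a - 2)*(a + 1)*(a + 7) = a^3 + 6*a^2 - 9*a - 14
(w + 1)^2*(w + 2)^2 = w^4 + 6*w^3 + 13*w^2 + 12*w + 4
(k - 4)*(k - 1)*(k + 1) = k^3 - 4*k^2 - k + 4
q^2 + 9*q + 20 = (q + 4)*(q + 5)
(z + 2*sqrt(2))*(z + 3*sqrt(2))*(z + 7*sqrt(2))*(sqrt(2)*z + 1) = sqrt(2)*z^4 + 25*z^3 + 94*sqrt(2)*z^2 + 250*z + 84*sqrt(2)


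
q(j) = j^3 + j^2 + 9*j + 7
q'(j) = 3*j^2 + 2*j + 9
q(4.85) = 188.26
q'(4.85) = 89.27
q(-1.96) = -14.33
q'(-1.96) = 16.60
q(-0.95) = -1.50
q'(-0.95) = 9.81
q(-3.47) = -53.97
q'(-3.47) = 38.18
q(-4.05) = -79.48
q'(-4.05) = 50.11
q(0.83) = 15.73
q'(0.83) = 12.73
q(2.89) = 65.50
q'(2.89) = 39.84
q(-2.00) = -15.00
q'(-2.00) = 17.00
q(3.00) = 70.00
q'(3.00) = 42.00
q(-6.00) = -227.00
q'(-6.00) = 105.00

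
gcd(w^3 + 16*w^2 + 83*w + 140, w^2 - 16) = w + 4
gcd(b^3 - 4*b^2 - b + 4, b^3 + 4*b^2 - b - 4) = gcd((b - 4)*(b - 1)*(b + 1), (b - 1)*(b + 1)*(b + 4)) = b^2 - 1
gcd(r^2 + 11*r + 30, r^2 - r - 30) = r + 5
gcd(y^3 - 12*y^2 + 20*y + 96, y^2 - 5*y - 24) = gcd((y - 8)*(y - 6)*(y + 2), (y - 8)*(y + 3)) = y - 8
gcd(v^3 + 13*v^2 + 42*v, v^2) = v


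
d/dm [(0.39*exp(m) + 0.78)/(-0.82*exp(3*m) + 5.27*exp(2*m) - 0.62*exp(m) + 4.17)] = (0.6396*exp(3*m) - 0.1365*exp(2*m) - 8.2212*exp(m) + 2.1099)*exp(m)/(0.6724*exp(6*m) - 8.6428*exp(5*m) + 28.7897*exp(4*m) - 13.3736*exp(3*m) + 44.3362*exp(2*m) - 5.1708*exp(m) + 17.3889)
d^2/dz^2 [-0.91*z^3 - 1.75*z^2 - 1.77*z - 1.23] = -5.46*z - 3.5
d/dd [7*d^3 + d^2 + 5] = d*(21*d + 2)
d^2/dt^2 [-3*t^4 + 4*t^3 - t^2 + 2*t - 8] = -36*t^2 + 24*t - 2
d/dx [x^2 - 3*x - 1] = 2*x - 3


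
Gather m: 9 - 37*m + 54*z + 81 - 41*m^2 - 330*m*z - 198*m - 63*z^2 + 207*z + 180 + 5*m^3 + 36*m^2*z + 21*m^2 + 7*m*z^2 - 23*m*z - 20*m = 5*m^3 + m^2*(36*z - 20) + m*(7*z^2 - 353*z - 255) - 63*z^2 + 261*z + 270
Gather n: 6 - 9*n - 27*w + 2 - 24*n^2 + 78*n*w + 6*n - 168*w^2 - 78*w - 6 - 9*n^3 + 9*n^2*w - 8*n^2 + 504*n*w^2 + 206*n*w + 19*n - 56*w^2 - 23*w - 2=-9*n^3 + n^2*(9*w - 32) + n*(504*w^2 + 284*w + 16) - 224*w^2 - 128*w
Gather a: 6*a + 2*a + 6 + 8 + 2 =8*a + 16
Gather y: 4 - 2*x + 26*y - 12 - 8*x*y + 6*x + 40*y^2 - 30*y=4*x + 40*y^2 + y*(-8*x - 4) - 8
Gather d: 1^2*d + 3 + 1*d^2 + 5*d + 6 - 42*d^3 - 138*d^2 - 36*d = -42*d^3 - 137*d^2 - 30*d + 9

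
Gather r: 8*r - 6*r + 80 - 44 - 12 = 2*r + 24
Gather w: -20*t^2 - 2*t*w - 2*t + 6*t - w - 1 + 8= -20*t^2 + 4*t + w*(-2*t - 1) + 7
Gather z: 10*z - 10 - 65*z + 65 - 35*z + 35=90 - 90*z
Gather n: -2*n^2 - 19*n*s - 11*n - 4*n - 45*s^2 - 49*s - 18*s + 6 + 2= -2*n^2 + n*(-19*s - 15) - 45*s^2 - 67*s + 8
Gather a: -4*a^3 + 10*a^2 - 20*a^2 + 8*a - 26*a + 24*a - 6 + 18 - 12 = -4*a^3 - 10*a^2 + 6*a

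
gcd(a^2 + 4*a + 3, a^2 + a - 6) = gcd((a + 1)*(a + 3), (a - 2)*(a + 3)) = a + 3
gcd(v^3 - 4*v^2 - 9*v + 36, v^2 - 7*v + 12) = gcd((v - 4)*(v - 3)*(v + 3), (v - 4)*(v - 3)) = v^2 - 7*v + 12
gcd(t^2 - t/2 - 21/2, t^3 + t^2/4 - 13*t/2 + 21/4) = t + 3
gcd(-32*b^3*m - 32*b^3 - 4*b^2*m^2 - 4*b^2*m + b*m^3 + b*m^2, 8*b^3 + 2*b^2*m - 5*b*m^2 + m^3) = 1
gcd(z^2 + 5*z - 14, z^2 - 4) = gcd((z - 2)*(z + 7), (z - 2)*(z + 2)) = z - 2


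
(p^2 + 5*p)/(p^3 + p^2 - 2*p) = (p + 5)/(p^2 + p - 2)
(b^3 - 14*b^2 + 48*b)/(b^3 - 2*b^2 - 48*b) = (b - 6)/(b + 6)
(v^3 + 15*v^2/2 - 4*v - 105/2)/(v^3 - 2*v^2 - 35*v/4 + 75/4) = 2*(v + 7)/(2*v - 5)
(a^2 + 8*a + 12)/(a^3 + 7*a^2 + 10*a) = (a + 6)/(a*(a + 5))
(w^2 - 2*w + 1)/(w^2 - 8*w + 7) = (w - 1)/(w - 7)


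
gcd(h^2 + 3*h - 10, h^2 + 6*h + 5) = h + 5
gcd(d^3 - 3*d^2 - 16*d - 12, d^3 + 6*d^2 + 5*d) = d + 1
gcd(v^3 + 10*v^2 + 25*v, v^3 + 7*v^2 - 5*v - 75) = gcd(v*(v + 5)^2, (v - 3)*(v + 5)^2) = v^2 + 10*v + 25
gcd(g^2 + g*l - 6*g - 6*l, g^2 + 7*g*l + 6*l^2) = g + l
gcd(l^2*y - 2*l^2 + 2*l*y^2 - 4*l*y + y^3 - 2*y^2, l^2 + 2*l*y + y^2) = l^2 + 2*l*y + y^2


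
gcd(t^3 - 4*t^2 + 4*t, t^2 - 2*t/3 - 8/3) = t - 2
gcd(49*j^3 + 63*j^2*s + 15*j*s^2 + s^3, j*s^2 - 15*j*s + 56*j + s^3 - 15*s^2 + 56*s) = j + s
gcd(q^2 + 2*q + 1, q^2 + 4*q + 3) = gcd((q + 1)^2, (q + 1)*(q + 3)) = q + 1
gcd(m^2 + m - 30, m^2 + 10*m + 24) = m + 6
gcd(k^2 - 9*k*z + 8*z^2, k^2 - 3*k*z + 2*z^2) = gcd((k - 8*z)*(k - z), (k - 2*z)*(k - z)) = -k + z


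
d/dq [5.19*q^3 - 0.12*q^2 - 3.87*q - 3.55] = 15.57*q^2 - 0.24*q - 3.87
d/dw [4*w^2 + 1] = 8*w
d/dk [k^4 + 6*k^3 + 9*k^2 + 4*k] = 4*k^3 + 18*k^2 + 18*k + 4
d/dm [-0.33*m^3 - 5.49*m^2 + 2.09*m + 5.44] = -0.99*m^2 - 10.98*m + 2.09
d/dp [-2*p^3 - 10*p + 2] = -6*p^2 - 10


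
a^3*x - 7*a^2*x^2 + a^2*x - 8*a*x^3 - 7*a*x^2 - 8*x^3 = (a - 8*x)*(a + x)*(a*x + x)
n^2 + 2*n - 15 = (n - 3)*(n + 5)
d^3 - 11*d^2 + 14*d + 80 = (d - 8)*(d - 5)*(d + 2)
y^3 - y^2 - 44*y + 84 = (y - 6)*(y - 2)*(y + 7)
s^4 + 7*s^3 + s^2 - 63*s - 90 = (s - 3)*(s + 2)*(s + 3)*(s + 5)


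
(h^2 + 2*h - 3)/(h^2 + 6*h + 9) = (h - 1)/(h + 3)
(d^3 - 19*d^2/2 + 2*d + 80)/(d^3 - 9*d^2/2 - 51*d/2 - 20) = (d - 4)/(d + 1)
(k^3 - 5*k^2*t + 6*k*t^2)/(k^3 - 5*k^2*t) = (k^2 - 5*k*t + 6*t^2)/(k*(k - 5*t))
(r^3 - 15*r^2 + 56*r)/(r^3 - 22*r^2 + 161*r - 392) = r/(r - 7)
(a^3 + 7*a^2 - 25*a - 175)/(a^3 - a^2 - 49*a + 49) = (a^2 - 25)/(a^2 - 8*a + 7)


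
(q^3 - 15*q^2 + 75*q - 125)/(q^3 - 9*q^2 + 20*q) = (q^2 - 10*q + 25)/(q*(q - 4))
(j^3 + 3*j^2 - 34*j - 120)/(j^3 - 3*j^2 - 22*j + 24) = (j + 5)/(j - 1)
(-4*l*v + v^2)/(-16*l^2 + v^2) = v/(4*l + v)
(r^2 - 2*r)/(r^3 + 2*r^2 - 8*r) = 1/(r + 4)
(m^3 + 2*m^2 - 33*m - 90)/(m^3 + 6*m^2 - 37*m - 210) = (m + 3)/(m + 7)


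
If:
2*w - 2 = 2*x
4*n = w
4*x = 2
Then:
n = 3/8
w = 3/2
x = 1/2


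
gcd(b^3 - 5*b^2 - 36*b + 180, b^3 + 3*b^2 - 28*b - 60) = b^2 + b - 30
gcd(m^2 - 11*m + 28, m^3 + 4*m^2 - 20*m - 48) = m - 4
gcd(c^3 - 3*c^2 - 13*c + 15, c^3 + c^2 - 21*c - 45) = c^2 - 2*c - 15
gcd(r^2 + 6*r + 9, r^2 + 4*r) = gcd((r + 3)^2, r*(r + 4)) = 1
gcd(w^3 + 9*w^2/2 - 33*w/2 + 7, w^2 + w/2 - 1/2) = w - 1/2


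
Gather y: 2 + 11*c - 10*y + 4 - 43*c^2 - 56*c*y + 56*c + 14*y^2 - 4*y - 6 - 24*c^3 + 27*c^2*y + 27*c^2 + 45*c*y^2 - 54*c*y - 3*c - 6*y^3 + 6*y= -24*c^3 - 16*c^2 + 64*c - 6*y^3 + y^2*(45*c + 14) + y*(27*c^2 - 110*c - 8)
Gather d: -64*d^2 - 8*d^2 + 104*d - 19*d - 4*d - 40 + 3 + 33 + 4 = -72*d^2 + 81*d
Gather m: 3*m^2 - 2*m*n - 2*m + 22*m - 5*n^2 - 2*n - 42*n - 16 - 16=3*m^2 + m*(20 - 2*n) - 5*n^2 - 44*n - 32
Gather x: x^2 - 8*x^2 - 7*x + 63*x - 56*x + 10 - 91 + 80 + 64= 63 - 7*x^2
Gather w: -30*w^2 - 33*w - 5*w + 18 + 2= -30*w^2 - 38*w + 20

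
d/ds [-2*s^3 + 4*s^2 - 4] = 2*s*(4 - 3*s)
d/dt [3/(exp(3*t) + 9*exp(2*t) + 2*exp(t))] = 3*(-3*exp(2*t) - 18*exp(t) - 2)*exp(-t)/(exp(2*t) + 9*exp(t) + 2)^2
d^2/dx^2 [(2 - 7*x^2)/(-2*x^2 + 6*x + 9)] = 6*(28*x^3 + 118*x^2 + 24*x + 153)/(8*x^6 - 72*x^5 + 108*x^4 + 432*x^3 - 486*x^2 - 1458*x - 729)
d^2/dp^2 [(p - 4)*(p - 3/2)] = 2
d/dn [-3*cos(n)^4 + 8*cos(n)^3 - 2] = 12*(cos(n) - 2)*sin(n)*cos(n)^2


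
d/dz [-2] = 0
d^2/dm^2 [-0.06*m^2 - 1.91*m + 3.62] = -0.120000000000000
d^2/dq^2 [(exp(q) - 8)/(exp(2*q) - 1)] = (8*(exp(q) - 8)*exp(3*q) - 8*(exp(q) - 4)*(exp(2*q) - 1)*exp(q) + (exp(2*q) - 1)^2)*exp(q)/(exp(2*q) - 1)^3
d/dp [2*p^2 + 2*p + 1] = 4*p + 2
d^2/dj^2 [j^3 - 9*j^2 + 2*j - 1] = 6*j - 18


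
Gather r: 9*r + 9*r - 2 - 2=18*r - 4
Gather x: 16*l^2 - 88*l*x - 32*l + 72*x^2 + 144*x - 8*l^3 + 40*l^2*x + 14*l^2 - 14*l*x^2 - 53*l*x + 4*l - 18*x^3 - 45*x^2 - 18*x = -8*l^3 + 30*l^2 - 28*l - 18*x^3 + x^2*(27 - 14*l) + x*(40*l^2 - 141*l + 126)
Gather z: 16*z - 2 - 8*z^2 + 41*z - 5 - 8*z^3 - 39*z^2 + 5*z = -8*z^3 - 47*z^2 + 62*z - 7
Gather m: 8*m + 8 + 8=8*m + 16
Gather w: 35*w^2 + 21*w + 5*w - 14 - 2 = 35*w^2 + 26*w - 16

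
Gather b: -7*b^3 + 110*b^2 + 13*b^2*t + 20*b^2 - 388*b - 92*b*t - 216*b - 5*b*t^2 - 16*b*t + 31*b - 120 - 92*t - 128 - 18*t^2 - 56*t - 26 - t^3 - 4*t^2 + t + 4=-7*b^3 + b^2*(13*t + 130) + b*(-5*t^2 - 108*t - 573) - t^3 - 22*t^2 - 147*t - 270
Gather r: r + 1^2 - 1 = r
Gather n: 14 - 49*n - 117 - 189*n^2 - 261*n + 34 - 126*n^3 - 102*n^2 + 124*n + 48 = -126*n^3 - 291*n^2 - 186*n - 21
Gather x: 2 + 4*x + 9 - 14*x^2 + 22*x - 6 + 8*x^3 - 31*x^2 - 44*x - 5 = 8*x^3 - 45*x^2 - 18*x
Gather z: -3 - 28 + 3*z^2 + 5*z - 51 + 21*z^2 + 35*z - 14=24*z^2 + 40*z - 96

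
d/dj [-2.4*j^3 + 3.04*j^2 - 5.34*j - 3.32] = -7.2*j^2 + 6.08*j - 5.34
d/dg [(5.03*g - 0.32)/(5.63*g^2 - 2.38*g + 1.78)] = (-28.3189*g^2 + 3.6032*g + 8.1918)/(31.6969*g^4 - 26.7988*g^3 + 25.7072*g^2 - 8.4728*g + 3.1684)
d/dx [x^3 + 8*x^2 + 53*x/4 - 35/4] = 3*x^2 + 16*x + 53/4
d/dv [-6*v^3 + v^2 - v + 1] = -18*v^2 + 2*v - 1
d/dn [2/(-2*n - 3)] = 4/(2*n + 3)^2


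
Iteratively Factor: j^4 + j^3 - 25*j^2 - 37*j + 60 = (j + 3)*(j^3 - 2*j^2 - 19*j + 20) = (j + 3)*(j + 4)*(j^2 - 6*j + 5) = (j - 5)*(j + 3)*(j + 4)*(j - 1)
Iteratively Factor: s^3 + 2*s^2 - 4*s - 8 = (s + 2)*(s^2 - 4) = (s - 2)*(s + 2)*(s + 2)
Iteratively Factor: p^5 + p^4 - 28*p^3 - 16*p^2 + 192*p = (p + 4)*(p^4 - 3*p^3 - 16*p^2 + 48*p) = (p - 3)*(p + 4)*(p^3 - 16*p) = (p - 3)*(p + 4)^2*(p^2 - 4*p) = (p - 4)*(p - 3)*(p + 4)^2*(p)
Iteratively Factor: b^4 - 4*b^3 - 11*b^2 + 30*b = (b + 3)*(b^3 - 7*b^2 + 10*b) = (b - 5)*(b + 3)*(b^2 - 2*b) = (b - 5)*(b - 2)*(b + 3)*(b)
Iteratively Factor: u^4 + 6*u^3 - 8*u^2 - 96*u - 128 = (u + 4)*(u^3 + 2*u^2 - 16*u - 32) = (u + 4)^2*(u^2 - 2*u - 8) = (u + 2)*(u + 4)^2*(u - 4)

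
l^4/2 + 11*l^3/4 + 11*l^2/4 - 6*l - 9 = (l/2 + 1)*(l - 3/2)*(l + 2)*(l + 3)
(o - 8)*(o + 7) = o^2 - o - 56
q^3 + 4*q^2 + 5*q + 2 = (q + 1)^2*(q + 2)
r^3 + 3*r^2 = r^2*(r + 3)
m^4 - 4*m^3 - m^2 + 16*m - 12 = (m - 3)*(m - 2)*(m - 1)*(m + 2)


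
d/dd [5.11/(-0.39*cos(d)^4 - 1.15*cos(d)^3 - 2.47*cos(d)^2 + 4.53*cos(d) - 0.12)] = (-7.9716*cos(d)^3 - 17.6295*cos(d)^2 - 25.2434*cos(d) + 23.1483)*sin(d)/(0.39*cos(d)^4 + 1.15*cos(d)^3 + 2.47*cos(d)^2 - 4.53*cos(d) + 0.12)^2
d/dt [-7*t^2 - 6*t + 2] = -14*t - 6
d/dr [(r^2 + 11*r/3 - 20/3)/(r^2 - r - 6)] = 2*(-7*r^2 + 2*r - 43)/(3*(r^4 - 2*r^3 - 11*r^2 + 12*r + 36))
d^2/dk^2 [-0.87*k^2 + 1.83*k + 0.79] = -1.74000000000000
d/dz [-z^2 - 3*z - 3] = -2*z - 3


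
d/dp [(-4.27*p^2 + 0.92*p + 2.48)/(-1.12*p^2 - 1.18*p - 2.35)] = (6.069*p^2 + 25.6242*p + 0.764399999999999)/(1.2544*p^4 + 2.6432*p^3 + 6.6564*p^2 + 5.546*p + 5.5225)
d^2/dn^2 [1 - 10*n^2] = -20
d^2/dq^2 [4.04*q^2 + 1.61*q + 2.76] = 8.08000000000000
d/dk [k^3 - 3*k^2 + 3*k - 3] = 3*k^2 - 6*k + 3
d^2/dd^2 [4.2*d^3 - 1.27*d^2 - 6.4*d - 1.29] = 25.2*d - 2.54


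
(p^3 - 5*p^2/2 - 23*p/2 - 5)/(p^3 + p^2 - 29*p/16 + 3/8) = 8*(2*p^2 - 9*p - 5)/(16*p^2 - 16*p + 3)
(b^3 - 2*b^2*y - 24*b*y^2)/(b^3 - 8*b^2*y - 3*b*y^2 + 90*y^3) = b*(-b - 4*y)/(-b^2 + 2*b*y + 15*y^2)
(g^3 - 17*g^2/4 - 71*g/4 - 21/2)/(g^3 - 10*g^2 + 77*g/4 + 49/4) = (4*g^2 + 11*g + 6)/(4*g^2 - 12*g - 7)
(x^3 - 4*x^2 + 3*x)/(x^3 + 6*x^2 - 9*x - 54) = x*(x - 1)/(x^2 + 9*x + 18)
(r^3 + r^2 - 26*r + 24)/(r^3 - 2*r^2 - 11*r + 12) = (r + 6)/(r + 3)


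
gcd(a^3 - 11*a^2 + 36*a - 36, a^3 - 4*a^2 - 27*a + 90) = a^2 - 9*a + 18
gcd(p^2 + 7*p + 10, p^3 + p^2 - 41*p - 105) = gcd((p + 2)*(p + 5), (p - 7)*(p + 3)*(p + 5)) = p + 5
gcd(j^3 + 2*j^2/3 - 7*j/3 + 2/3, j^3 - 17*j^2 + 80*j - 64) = j - 1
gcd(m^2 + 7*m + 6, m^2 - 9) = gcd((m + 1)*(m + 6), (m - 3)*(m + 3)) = 1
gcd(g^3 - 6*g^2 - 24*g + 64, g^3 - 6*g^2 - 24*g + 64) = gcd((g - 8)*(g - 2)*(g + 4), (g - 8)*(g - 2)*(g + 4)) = g^3 - 6*g^2 - 24*g + 64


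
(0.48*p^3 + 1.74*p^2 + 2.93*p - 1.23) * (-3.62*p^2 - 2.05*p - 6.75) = -1.7376*p^5 - 7.2828*p^4 - 17.4136*p^3 - 13.2989*p^2 - 17.256*p + 8.3025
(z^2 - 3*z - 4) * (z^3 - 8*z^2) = z^5 - 11*z^4 + 20*z^3 + 32*z^2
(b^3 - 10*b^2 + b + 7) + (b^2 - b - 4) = b^3 - 9*b^2 + 3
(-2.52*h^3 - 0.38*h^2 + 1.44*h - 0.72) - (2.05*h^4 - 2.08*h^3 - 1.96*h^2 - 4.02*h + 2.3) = -2.05*h^4 - 0.44*h^3 + 1.58*h^2 + 5.46*h - 3.02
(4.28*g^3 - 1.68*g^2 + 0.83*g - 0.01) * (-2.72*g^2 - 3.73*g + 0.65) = -11.6416*g^5 - 11.3948*g^4 + 6.7908*g^3 - 4.1607*g^2 + 0.5768*g - 0.0065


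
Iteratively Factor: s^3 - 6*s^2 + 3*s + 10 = (s - 2)*(s^2 - 4*s - 5) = (s - 5)*(s - 2)*(s + 1)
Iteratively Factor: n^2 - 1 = (n + 1)*(n - 1)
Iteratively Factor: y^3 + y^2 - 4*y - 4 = (y - 2)*(y^2 + 3*y + 2) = (y - 2)*(y + 1)*(y + 2)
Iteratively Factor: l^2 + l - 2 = (l - 1)*(l + 2)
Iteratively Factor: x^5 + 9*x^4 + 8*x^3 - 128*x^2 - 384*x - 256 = (x + 4)*(x^4 + 5*x^3 - 12*x^2 - 80*x - 64) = (x + 4)^2*(x^3 + x^2 - 16*x - 16) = (x - 4)*(x + 4)^2*(x^2 + 5*x + 4) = (x - 4)*(x + 1)*(x + 4)^2*(x + 4)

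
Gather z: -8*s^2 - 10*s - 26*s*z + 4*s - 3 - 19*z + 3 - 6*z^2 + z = -8*s^2 - 6*s - 6*z^2 + z*(-26*s - 18)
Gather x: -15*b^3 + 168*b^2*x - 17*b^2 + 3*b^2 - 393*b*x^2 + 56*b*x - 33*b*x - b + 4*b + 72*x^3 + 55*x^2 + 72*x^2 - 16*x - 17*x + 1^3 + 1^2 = -15*b^3 - 14*b^2 + 3*b + 72*x^3 + x^2*(127 - 393*b) + x*(168*b^2 + 23*b - 33) + 2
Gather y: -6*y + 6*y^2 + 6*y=6*y^2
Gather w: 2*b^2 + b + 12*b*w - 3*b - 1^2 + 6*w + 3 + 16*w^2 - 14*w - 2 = 2*b^2 - 2*b + 16*w^2 + w*(12*b - 8)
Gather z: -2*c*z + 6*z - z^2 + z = -z^2 + z*(7 - 2*c)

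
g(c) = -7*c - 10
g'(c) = -7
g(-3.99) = 17.93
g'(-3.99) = -7.00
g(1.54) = -20.78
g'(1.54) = -7.00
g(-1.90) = 3.30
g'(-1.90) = -7.00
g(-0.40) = -7.20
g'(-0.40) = -7.00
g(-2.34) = 6.38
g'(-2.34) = -7.00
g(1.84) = -22.88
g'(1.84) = -7.00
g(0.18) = -11.26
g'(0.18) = -7.00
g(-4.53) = 21.71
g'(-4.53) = -7.00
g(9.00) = -73.00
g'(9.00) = -7.00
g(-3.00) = 11.00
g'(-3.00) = -7.00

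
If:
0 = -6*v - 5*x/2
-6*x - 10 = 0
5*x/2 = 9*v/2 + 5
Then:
No Solution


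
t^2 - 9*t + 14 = (t - 7)*(t - 2)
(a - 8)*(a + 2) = a^2 - 6*a - 16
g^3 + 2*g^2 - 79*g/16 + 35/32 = (g - 5/4)*(g - 1/4)*(g + 7/2)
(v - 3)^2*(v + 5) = v^3 - v^2 - 21*v + 45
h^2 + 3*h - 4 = (h - 1)*(h + 4)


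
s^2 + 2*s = s*(s + 2)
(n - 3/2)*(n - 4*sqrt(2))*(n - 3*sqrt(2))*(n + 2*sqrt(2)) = n^4 - 5*sqrt(2)*n^3 - 3*n^3/2 - 4*n^2 + 15*sqrt(2)*n^2/2 + 6*n + 48*sqrt(2)*n - 72*sqrt(2)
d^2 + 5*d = d*(d + 5)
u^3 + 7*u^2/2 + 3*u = u*(u + 3/2)*(u + 2)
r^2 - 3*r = r*(r - 3)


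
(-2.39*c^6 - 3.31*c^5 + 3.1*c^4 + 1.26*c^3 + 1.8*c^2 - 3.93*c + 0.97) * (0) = 0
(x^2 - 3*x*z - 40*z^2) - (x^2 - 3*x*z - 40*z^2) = 0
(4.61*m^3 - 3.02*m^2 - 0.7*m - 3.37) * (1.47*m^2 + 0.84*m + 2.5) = 6.7767*m^5 - 0.567*m^4 + 7.9592*m^3 - 13.0919*m^2 - 4.5808*m - 8.425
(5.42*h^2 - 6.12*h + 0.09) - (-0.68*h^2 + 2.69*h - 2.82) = 6.1*h^2 - 8.81*h + 2.91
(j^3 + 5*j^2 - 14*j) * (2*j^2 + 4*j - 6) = 2*j^5 + 14*j^4 - 14*j^3 - 86*j^2 + 84*j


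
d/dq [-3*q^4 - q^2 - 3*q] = -12*q^3 - 2*q - 3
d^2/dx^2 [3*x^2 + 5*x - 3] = 6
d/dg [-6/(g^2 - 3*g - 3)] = 6*(2*g - 3)/(-g^2 + 3*g + 3)^2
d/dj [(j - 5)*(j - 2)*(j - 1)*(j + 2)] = 4*j^3 - 18*j^2 + 2*j + 24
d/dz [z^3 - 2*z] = 3*z^2 - 2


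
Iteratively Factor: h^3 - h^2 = (h)*(h^2 - h) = h^2*(h - 1)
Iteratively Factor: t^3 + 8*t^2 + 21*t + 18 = (t + 3)*(t^2 + 5*t + 6) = (t + 2)*(t + 3)*(t + 3)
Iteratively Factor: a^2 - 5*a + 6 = (a - 2)*(a - 3)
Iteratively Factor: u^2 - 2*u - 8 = (u - 4)*(u + 2)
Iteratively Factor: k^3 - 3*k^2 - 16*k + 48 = (k - 3)*(k^2 - 16) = (k - 3)*(k + 4)*(k - 4)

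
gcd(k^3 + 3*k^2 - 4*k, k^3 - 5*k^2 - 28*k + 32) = k^2 + 3*k - 4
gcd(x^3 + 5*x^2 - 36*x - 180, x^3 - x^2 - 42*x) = x + 6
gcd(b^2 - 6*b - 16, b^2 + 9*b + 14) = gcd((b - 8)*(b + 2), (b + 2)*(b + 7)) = b + 2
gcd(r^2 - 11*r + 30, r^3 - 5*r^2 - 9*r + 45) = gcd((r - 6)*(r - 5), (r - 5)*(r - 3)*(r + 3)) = r - 5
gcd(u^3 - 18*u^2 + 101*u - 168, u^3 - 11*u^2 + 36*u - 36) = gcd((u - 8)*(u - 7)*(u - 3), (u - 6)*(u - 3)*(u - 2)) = u - 3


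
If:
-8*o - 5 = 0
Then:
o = -5/8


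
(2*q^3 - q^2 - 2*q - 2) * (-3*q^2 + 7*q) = -6*q^5 + 17*q^4 - q^3 - 8*q^2 - 14*q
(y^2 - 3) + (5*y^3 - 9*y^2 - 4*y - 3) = 5*y^3 - 8*y^2 - 4*y - 6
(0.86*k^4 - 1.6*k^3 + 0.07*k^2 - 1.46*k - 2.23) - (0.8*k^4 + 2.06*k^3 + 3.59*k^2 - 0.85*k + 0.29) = 0.0599999999999999*k^4 - 3.66*k^3 - 3.52*k^2 - 0.61*k - 2.52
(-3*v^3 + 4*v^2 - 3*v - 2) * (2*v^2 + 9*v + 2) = -6*v^5 - 19*v^4 + 24*v^3 - 23*v^2 - 24*v - 4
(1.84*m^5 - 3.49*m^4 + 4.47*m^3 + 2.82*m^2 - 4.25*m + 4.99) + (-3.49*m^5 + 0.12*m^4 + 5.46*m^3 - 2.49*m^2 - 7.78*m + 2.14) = -1.65*m^5 - 3.37*m^4 + 9.93*m^3 + 0.33*m^2 - 12.03*m + 7.13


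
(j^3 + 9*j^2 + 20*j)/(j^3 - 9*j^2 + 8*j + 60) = j*(j^2 + 9*j + 20)/(j^3 - 9*j^2 + 8*j + 60)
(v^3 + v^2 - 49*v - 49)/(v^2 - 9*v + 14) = (v^2 + 8*v + 7)/(v - 2)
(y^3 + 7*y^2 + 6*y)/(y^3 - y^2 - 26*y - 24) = y*(y + 6)/(y^2 - 2*y - 24)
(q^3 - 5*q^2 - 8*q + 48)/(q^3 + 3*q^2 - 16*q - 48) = (q - 4)/(q + 4)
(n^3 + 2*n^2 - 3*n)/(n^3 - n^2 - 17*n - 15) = n*(n - 1)/(n^2 - 4*n - 5)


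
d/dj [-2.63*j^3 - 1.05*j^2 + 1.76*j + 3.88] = -7.89*j^2 - 2.1*j + 1.76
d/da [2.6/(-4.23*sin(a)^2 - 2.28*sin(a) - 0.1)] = (21.996*sin(a) + 5.928)*cos(a)/(4.23*sin(a)^2 + 2.28*sin(a) + 0.1)^2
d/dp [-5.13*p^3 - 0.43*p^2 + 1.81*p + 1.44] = -15.39*p^2 - 0.86*p + 1.81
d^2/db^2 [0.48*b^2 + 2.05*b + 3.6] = 0.960000000000000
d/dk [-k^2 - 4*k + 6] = -2*k - 4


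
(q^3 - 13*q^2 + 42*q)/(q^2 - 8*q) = (q^2 - 13*q + 42)/(q - 8)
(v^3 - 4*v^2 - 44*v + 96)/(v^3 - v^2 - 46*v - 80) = (v^2 + 4*v - 12)/(v^2 + 7*v + 10)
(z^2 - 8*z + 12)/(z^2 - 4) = (z - 6)/(z + 2)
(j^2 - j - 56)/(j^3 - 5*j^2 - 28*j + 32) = (j + 7)/(j^2 + 3*j - 4)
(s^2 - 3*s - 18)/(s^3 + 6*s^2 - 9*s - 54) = (s - 6)/(s^2 + 3*s - 18)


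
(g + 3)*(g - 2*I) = g^2 + 3*g - 2*I*g - 6*I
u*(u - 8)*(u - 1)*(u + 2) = u^4 - 7*u^3 - 10*u^2 + 16*u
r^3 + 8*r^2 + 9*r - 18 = (r - 1)*(r + 3)*(r + 6)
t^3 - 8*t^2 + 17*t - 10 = (t - 5)*(t - 2)*(t - 1)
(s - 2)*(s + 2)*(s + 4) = s^3 + 4*s^2 - 4*s - 16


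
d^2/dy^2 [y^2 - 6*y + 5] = 2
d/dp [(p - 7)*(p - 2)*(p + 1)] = 3*p^2 - 16*p + 5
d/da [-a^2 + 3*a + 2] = 3 - 2*a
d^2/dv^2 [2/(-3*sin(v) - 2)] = 6*(3*sin(v)^2 - 2*sin(v) - 6)/(3*sin(v) + 2)^3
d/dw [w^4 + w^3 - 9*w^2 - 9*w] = 4*w^3 + 3*w^2 - 18*w - 9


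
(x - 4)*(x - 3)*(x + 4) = x^3 - 3*x^2 - 16*x + 48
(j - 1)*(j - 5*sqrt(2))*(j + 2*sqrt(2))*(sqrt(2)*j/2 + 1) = sqrt(2)*j^4/2 - 2*j^3 - sqrt(2)*j^3/2 - 13*sqrt(2)*j^2 + 2*j^2 - 20*j + 13*sqrt(2)*j + 20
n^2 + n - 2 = (n - 1)*(n + 2)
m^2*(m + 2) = m^3 + 2*m^2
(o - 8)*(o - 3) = o^2 - 11*o + 24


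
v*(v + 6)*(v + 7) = v^3 + 13*v^2 + 42*v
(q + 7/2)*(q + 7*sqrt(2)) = q^2 + 7*q/2 + 7*sqrt(2)*q + 49*sqrt(2)/2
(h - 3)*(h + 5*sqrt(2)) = h^2 - 3*h + 5*sqrt(2)*h - 15*sqrt(2)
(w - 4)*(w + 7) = w^2 + 3*w - 28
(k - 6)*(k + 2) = k^2 - 4*k - 12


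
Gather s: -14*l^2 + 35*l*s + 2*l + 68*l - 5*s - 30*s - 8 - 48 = -14*l^2 + 70*l + s*(35*l - 35) - 56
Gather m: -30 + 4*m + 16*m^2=16*m^2 + 4*m - 30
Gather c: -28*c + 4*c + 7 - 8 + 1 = -24*c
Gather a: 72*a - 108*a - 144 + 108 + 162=126 - 36*a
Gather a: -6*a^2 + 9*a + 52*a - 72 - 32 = -6*a^2 + 61*a - 104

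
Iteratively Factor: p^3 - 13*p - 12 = (p + 3)*(p^2 - 3*p - 4) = (p + 1)*(p + 3)*(p - 4)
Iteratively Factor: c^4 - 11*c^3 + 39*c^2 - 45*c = (c - 5)*(c^3 - 6*c^2 + 9*c) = (c - 5)*(c - 3)*(c^2 - 3*c) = (c - 5)*(c - 3)^2*(c)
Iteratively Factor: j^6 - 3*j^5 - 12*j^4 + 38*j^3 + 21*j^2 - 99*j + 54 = (j - 3)*(j^5 - 12*j^3 + 2*j^2 + 27*j - 18) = (j - 3)*(j - 1)*(j^4 + j^3 - 11*j^2 - 9*j + 18) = (j - 3)*(j - 1)*(j + 3)*(j^3 - 2*j^2 - 5*j + 6) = (j - 3)*(j - 1)^2*(j + 3)*(j^2 - j - 6) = (j - 3)*(j - 1)^2*(j + 2)*(j + 3)*(j - 3)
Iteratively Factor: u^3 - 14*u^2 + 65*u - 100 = (u - 5)*(u^2 - 9*u + 20) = (u - 5)^2*(u - 4)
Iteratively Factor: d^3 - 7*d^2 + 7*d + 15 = (d - 5)*(d^2 - 2*d - 3) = (d - 5)*(d + 1)*(d - 3)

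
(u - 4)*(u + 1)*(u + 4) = u^3 + u^2 - 16*u - 16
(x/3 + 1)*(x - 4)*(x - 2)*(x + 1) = x^4/3 - 2*x^3/3 - 13*x^2/3 + 14*x/3 + 8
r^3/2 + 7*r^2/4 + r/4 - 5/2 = (r/2 + 1)*(r - 1)*(r + 5/2)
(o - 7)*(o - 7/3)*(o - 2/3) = o^3 - 10*o^2 + 203*o/9 - 98/9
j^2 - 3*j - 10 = (j - 5)*(j + 2)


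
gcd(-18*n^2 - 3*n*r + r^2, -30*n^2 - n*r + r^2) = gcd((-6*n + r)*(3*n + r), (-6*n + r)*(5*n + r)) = -6*n + r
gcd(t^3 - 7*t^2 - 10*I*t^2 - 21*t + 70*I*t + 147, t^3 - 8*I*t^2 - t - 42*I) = t^2 - 10*I*t - 21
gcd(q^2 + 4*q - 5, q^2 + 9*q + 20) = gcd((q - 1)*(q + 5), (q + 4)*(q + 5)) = q + 5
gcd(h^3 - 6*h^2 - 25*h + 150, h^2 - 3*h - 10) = h - 5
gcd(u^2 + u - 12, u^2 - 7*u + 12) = u - 3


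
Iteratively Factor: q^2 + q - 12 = (q - 3)*(q + 4)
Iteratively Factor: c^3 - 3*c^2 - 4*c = (c)*(c^2 - 3*c - 4) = c*(c + 1)*(c - 4)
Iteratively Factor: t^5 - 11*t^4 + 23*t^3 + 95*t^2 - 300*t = (t + 3)*(t^4 - 14*t^3 + 65*t^2 - 100*t) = t*(t + 3)*(t^3 - 14*t^2 + 65*t - 100) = t*(t - 4)*(t + 3)*(t^2 - 10*t + 25) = t*(t - 5)*(t - 4)*(t + 3)*(t - 5)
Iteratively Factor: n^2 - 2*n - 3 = (n + 1)*(n - 3)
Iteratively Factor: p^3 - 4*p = (p + 2)*(p^2 - 2*p) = (p - 2)*(p + 2)*(p)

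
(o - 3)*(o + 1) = o^2 - 2*o - 3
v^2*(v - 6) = v^3 - 6*v^2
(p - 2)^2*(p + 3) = p^3 - p^2 - 8*p + 12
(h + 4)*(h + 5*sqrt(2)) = h^2 + 4*h + 5*sqrt(2)*h + 20*sqrt(2)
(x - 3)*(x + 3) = x^2 - 9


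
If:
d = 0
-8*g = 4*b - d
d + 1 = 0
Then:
No Solution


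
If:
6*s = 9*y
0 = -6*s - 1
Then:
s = -1/6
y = -1/9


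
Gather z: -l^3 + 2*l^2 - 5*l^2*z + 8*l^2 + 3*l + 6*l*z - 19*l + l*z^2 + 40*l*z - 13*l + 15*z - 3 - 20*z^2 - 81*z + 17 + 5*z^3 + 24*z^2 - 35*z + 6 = -l^3 + 10*l^2 - 29*l + 5*z^3 + z^2*(l + 4) + z*(-5*l^2 + 46*l - 101) + 20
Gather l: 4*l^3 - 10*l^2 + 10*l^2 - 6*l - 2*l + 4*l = 4*l^3 - 4*l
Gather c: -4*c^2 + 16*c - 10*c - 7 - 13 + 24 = -4*c^2 + 6*c + 4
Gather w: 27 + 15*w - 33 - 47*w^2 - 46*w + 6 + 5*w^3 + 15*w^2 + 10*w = 5*w^3 - 32*w^2 - 21*w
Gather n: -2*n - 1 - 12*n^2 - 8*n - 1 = -12*n^2 - 10*n - 2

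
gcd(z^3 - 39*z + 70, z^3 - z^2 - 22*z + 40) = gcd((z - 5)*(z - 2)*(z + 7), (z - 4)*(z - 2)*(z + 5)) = z - 2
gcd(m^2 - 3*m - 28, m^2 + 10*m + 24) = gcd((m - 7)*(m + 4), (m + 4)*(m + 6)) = m + 4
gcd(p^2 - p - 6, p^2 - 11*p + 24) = p - 3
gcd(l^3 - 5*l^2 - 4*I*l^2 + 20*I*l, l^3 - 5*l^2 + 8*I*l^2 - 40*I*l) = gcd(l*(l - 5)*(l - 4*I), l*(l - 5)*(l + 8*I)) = l^2 - 5*l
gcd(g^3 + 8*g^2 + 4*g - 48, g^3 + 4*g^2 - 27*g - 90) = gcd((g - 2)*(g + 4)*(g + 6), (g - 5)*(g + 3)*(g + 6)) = g + 6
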